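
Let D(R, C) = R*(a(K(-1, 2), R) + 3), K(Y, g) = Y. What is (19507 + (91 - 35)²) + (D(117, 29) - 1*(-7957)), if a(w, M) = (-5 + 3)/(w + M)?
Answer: 1795041/58 ≈ 30949.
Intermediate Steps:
a(w, M) = -2/(M + w)
D(R, C) = R*(3 - 2/(-1 + R)) (D(R, C) = R*(-2/(R - 1) + 3) = R*(-2/(-1 + R) + 3) = R*(3 - 2/(-1 + R)))
(19507 + (91 - 35)²) + (D(117, 29) - 1*(-7957)) = (19507 + (91 - 35)²) + (117*(-5 + 3*117)/(-1 + 117) - 1*(-7957)) = (19507 + 56²) + (117*(-5 + 351)/116 + 7957) = (19507 + 3136) + (117*(1/116)*346 + 7957) = 22643 + (20241/58 + 7957) = 22643 + 481747/58 = 1795041/58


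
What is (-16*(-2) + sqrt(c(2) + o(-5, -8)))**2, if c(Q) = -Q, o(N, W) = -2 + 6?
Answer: (32 + sqrt(2))**2 ≈ 1116.5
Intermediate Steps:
o(N, W) = 4
(-16*(-2) + sqrt(c(2) + o(-5, -8)))**2 = (-16*(-2) + sqrt(-1*2 + 4))**2 = (32 + sqrt(-2 + 4))**2 = (32 + sqrt(2))**2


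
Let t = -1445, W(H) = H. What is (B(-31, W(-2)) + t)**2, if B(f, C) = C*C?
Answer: 2076481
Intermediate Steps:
B(f, C) = C**2
(B(-31, W(-2)) + t)**2 = ((-2)**2 - 1445)**2 = (4 - 1445)**2 = (-1441)**2 = 2076481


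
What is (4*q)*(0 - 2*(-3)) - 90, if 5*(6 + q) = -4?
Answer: -1266/5 ≈ -253.20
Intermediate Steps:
q = -34/5 (q = -6 + (1/5)*(-4) = -6 - 4/5 = -34/5 ≈ -6.8000)
(4*q)*(0 - 2*(-3)) - 90 = (4*(-34/5))*(0 - 2*(-3)) - 90 = -136*(0 + 6)/5 - 90 = -136/5*6 - 90 = -816/5 - 90 = -1266/5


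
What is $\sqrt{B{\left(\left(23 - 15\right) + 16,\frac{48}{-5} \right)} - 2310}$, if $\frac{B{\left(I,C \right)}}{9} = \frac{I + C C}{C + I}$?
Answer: $\frac{3 i \sqrt{6215}}{5} \approx 47.301 i$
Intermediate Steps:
$B{\left(I,C \right)} = \frac{9 \left(I + C^{2}\right)}{C + I}$ ($B{\left(I,C \right)} = 9 \frac{I + C C}{C + I} = 9 \frac{I + C^{2}}{C + I} = \frac{9 \left(I + C^{2}\right)}{C + I}$)
$\sqrt{B{\left(\left(23 - 15\right) + 16,\frac{48}{-5} \right)} - 2310} = \sqrt{\frac{9 \left(\left(\left(23 - 15\right) + 16\right) + \left(\frac{48}{-5}\right)^{2}\right)}{\frac{48}{-5} + \left(\left(23 - 15\right) + 16\right)} - 2310} = \sqrt{\frac{9 \left(\left(8 + 16\right) + \left(48 \left(- \frac{1}{5}\right)\right)^{2}\right)}{48 \left(- \frac{1}{5}\right) + \left(8 + 16\right)} - 2310} = \sqrt{\frac{9 \left(24 + \left(- \frac{48}{5}\right)^{2}\right)}{- \frac{48}{5} + 24} - 2310} = \sqrt{\frac{9 \left(24 + \frac{2304}{25}\right)}{\frac{72}{5}} - 2310} = \sqrt{9 \cdot \frac{5}{72} \cdot \frac{2904}{25} - 2310} = \sqrt{\frac{363}{5} - 2310} = \sqrt{- \frac{11187}{5}} = \frac{3 i \sqrt{6215}}{5}$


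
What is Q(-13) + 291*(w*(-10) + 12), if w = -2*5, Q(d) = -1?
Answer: 32591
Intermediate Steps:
w = -10
Q(-13) + 291*(w*(-10) + 12) = -1 + 291*(-10*(-10) + 12) = -1 + 291*(100 + 12) = -1 + 291*112 = -1 + 32592 = 32591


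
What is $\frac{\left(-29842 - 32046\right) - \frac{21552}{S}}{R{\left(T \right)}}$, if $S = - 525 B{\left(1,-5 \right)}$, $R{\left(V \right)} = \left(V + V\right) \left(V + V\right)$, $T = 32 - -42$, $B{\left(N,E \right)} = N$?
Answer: $- \frac{676451}{239575} \approx -2.8235$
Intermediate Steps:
$T = 74$ ($T = 32 + 42 = 74$)
$R{\left(V \right)} = 4 V^{2}$ ($R{\left(V \right)} = 2 V 2 V = 4 V^{2}$)
$S = -525$ ($S = \left(-525\right) 1 = -525$)
$\frac{\left(-29842 - 32046\right) - \frac{21552}{S}}{R{\left(T \right)}} = \frac{\left(-29842 - 32046\right) - \frac{21552}{-525}}{4 \cdot 74^{2}} = \frac{-61888 - - \frac{7184}{175}}{4 \cdot 5476} = \frac{-61888 + \frac{7184}{175}}{21904} = \left(- \frac{10823216}{175}\right) \frac{1}{21904} = - \frac{676451}{239575}$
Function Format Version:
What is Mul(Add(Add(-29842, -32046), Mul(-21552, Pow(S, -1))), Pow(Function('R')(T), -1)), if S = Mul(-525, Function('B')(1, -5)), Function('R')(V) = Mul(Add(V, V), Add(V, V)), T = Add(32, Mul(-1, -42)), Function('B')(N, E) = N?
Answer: Rational(-676451, 239575) ≈ -2.8235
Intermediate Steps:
T = 74 (T = Add(32, 42) = 74)
Function('R')(V) = Mul(4, Pow(V, 2)) (Function('R')(V) = Mul(Mul(2, V), Mul(2, V)) = Mul(4, Pow(V, 2)))
S = -525 (S = Mul(-525, 1) = -525)
Mul(Add(Add(-29842, -32046), Mul(-21552, Pow(S, -1))), Pow(Function('R')(T), -1)) = Mul(Add(Add(-29842, -32046), Mul(-21552, Pow(-525, -1))), Pow(Mul(4, Pow(74, 2)), -1)) = Mul(Add(-61888, Mul(-21552, Rational(-1, 525))), Pow(Mul(4, 5476), -1)) = Mul(Add(-61888, Rational(7184, 175)), Pow(21904, -1)) = Mul(Rational(-10823216, 175), Rational(1, 21904)) = Rational(-676451, 239575)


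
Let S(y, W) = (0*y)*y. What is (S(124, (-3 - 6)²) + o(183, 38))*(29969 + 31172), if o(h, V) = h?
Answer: 11188803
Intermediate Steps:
S(y, W) = 0 (S(y, W) = 0*y = 0)
(S(124, (-3 - 6)²) + o(183, 38))*(29969 + 31172) = (0 + 183)*(29969 + 31172) = 183*61141 = 11188803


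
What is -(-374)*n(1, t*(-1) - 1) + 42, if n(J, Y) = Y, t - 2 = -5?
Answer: 790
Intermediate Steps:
t = -3 (t = 2 - 5 = -3)
-(-374)*n(1, t*(-1) - 1) + 42 = -(-374)*(-3*(-1) - 1) + 42 = -(-374)*(3 - 1) + 42 = -(-374)*2 + 42 = -34*(-22) + 42 = 748 + 42 = 790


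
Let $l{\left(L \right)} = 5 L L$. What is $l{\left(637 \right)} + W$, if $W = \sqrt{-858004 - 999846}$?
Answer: $2028845 + 5 i \sqrt{74314} \approx 2.0288 \cdot 10^{6} + 1363.0 i$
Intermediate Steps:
$l{\left(L \right)} = 5 L^{2}$
$W = 5 i \sqrt{74314}$ ($W = \sqrt{-1857850} = 5 i \sqrt{74314} \approx 1363.0 i$)
$l{\left(637 \right)} + W = 5 \cdot 637^{2} + 5 i \sqrt{74314} = 5 \cdot 405769 + 5 i \sqrt{74314} = 2028845 + 5 i \sqrt{74314}$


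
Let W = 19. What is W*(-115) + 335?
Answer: -1850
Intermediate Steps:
W*(-115) + 335 = 19*(-115) + 335 = -2185 + 335 = -1850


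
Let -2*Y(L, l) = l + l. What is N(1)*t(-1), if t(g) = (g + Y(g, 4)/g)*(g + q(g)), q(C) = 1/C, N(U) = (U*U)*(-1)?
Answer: 6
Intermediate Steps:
Y(L, l) = -l (Y(L, l) = -(l + l)/2 = -l)
N(U) = -U² (N(U) = U²*(-1) = -U²)
t(g) = (g + 1/g)*(g - 4/g) (t(g) = (g + (-1*4)/g)*(g + 1/g) = (g - 4/g)*(g + 1/g) = (g + 1/g)*(g - 4/g))
N(1)*t(-1) = (-1*1²)*(-3 + (-1)² - 4/(-1)²) = (-1*1)*(-3 + 1 - 4*1) = -(-3 + 1 - 4) = -1*(-6) = 6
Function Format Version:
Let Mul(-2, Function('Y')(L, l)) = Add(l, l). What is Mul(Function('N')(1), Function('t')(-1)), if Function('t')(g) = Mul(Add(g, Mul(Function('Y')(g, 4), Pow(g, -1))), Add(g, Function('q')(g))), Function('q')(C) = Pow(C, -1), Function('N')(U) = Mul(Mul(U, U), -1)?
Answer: 6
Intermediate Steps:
Function('Y')(L, l) = Mul(-1, l) (Function('Y')(L, l) = Mul(Rational(-1, 2), Add(l, l)) = Mul(Rational(-1, 2), Mul(2, l)) = Mul(-1, l))
Function('N')(U) = Mul(-1, Pow(U, 2)) (Function('N')(U) = Mul(Pow(U, 2), -1) = Mul(-1, Pow(U, 2)))
Function('t')(g) = Mul(Add(g, Pow(g, -1)), Add(g, Mul(-4, Pow(g, -1)))) (Function('t')(g) = Mul(Add(g, Mul(Mul(-1, 4), Pow(g, -1))), Add(g, Pow(g, -1))) = Mul(Add(g, Mul(-4, Pow(g, -1))), Add(g, Pow(g, -1))) = Mul(Add(g, Pow(g, -1)), Add(g, Mul(-4, Pow(g, -1)))))
Mul(Function('N')(1), Function('t')(-1)) = Mul(Mul(-1, Pow(1, 2)), Add(-3, Pow(-1, 2), Mul(-4, Pow(-1, -2)))) = Mul(Mul(-1, 1), Add(-3, 1, Mul(-4, 1))) = Mul(-1, Add(-3, 1, -4)) = Mul(-1, -6) = 6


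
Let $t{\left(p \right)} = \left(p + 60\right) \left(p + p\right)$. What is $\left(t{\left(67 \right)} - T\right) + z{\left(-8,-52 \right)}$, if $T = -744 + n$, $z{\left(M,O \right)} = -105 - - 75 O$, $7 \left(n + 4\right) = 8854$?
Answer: $\frac{87473}{7} \approx 12496.0$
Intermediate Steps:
$n = \frac{8826}{7}$ ($n = -4 + \frac{1}{7} \cdot 8854 = -4 + \frac{8854}{7} = \frac{8826}{7} \approx 1260.9$)
$z{\left(M,O \right)} = -105 + 75 O$
$T = \frac{3618}{7}$ ($T = -744 + \frac{8826}{7} = \frac{3618}{7} \approx 516.86$)
$t{\left(p \right)} = 2 p \left(60 + p\right)$ ($t{\left(p \right)} = \left(60 + p\right) 2 p = 2 p \left(60 + p\right)$)
$\left(t{\left(67 \right)} - T\right) + z{\left(-8,-52 \right)} = \left(2 \cdot 67 \left(60 + 67\right) - \frac{3618}{7}\right) + \left(-105 + 75 \left(-52\right)\right) = \left(2 \cdot 67 \cdot 127 - \frac{3618}{7}\right) - 4005 = \left(17018 - \frac{3618}{7}\right) - 4005 = \frac{115508}{7} - 4005 = \frac{87473}{7}$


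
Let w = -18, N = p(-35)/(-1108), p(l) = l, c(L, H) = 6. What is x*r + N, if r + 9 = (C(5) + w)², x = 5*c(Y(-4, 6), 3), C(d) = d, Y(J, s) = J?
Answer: 5318435/1108 ≈ 4800.0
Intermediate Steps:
N = 35/1108 (N = -35/(-1108) = -35*(-1/1108) = 35/1108 ≈ 0.031588)
x = 30 (x = 5*6 = 30)
r = 160 (r = -9 + (5 - 18)² = -9 + (-13)² = -9 + 169 = 160)
x*r + N = 30*160 + 35/1108 = 4800 + 35/1108 = 5318435/1108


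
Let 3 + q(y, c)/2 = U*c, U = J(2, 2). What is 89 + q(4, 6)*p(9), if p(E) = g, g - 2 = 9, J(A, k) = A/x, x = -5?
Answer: -149/5 ≈ -29.800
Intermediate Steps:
J(A, k) = -A/5 (J(A, k) = A/(-5) = A*(-1/5) = -A/5)
U = -2/5 (U = -1/5*2 = -2/5 ≈ -0.40000)
g = 11 (g = 2 + 9 = 11)
q(y, c) = -6 - 4*c/5 (q(y, c) = -6 + 2*(-2*c/5) = -6 - 4*c/5)
p(E) = 11
89 + q(4, 6)*p(9) = 89 + (-6 - 4/5*6)*11 = 89 + (-6 - 24/5)*11 = 89 - 54/5*11 = 89 - 594/5 = -149/5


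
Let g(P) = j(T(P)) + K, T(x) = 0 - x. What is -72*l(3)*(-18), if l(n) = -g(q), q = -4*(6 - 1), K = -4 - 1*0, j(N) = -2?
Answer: 7776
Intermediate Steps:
T(x) = -x
K = -4 (K = -4 + 0 = -4)
q = -20 (q = -4*5 = -20)
g(P) = -6 (g(P) = -2 - 4 = -6)
l(n) = 6 (l(n) = -1*(-6) = 6)
-72*l(3)*(-18) = -72*6*(-18) = -432*(-18) = 7776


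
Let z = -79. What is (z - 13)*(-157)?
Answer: 14444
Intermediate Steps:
(z - 13)*(-157) = (-79 - 13)*(-157) = -92*(-157) = 14444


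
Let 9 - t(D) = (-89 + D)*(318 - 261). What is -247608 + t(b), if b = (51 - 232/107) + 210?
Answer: -27528897/107 ≈ -2.5728e+5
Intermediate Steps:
b = 27695/107 (b = (51 - 232*1/107) + 210 = (51 - 232/107) + 210 = 5225/107 + 210 = 27695/107 ≈ 258.83)
t(D) = 5082 - 57*D (t(D) = 9 - (-89 + D)*(318 - 261) = 9 - (-89 + D)*57 = 9 - (-5073 + 57*D) = 9 + (5073 - 57*D) = 5082 - 57*D)
-247608 + t(b) = -247608 + (5082 - 57*27695/107) = -247608 + (5082 - 1578615/107) = -247608 - 1034841/107 = -27528897/107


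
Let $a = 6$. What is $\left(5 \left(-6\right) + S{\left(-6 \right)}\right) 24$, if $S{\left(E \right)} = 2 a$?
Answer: $-432$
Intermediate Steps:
$S{\left(E \right)} = 12$ ($S{\left(E \right)} = 2 \cdot 6 = 12$)
$\left(5 \left(-6\right) + S{\left(-6 \right)}\right) 24 = \left(5 \left(-6\right) + 12\right) 24 = \left(-30 + 12\right) 24 = \left(-18\right) 24 = -432$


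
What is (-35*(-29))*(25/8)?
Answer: 25375/8 ≈ 3171.9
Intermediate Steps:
(-35*(-29))*(25/8) = 1015*(25*(1/8)) = 1015*(25/8) = 25375/8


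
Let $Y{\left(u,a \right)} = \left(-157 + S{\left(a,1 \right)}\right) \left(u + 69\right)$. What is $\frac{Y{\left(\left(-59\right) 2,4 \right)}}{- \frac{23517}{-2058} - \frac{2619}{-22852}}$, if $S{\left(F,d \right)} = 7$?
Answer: $\frac{19203678200}{30155577} \approx 636.82$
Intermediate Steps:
$Y{\left(u,a \right)} = -10350 - 150 u$ ($Y{\left(u,a \right)} = \left(-157 + 7\right) \left(u + 69\right) = - 150 \left(69 + u\right) = -10350 - 150 u$)
$\frac{Y{\left(\left(-59\right) 2,4 \right)}}{- \frac{23517}{-2058} - \frac{2619}{-22852}} = \frac{-10350 - 150 \left(\left(-59\right) 2\right)}{- \frac{23517}{-2058} - \frac{2619}{-22852}} = \frac{-10350 - -17700}{\left(-23517\right) \left(- \frac{1}{2058}\right) - - \frac{2619}{22852}} = \frac{-10350 + 17700}{\frac{7839}{686} + \frac{2619}{22852}} = \frac{7350}{\frac{90466731}{7838236}} = 7350 \cdot \frac{7838236}{90466731} = \frac{19203678200}{30155577}$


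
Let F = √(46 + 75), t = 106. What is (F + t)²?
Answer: 13689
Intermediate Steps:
F = 11 (F = √121 = 11)
(F + t)² = (11 + 106)² = 117² = 13689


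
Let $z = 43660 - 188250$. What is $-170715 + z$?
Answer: $-315305$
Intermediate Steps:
$z = -144590$
$-170715 + z = -170715 - 144590 = -315305$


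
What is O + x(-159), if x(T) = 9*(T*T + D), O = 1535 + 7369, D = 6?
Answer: 236487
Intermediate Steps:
O = 8904
x(T) = 54 + 9*T² (x(T) = 9*(T*T + 6) = 9*(T² + 6) = 9*(6 + T²) = 54 + 9*T²)
O + x(-159) = 8904 + (54 + 9*(-159)²) = 8904 + (54 + 9*25281) = 8904 + (54 + 227529) = 8904 + 227583 = 236487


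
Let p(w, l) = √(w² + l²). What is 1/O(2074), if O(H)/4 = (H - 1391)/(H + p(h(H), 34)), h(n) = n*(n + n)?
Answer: 1037/1366 + 17*√64023168785/1366 ≈ 3149.7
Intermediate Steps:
h(n) = 2*n² (h(n) = n*(2*n) = 2*n²)
p(w, l) = √(l² + w²)
O(H) = 4*(-1391 + H)/(H + √(1156 + 4*H⁴)) (O(H) = 4*((H - 1391)/(H + √(34² + (2*H²)²))) = 4*((-1391 + H)/(H + √(1156 + 4*H⁴))) = 4*(-1391 + H)/(H + √(1156 + 4*H⁴)))
1/O(2074) = 1/(4*(-1391 + 2074)/(2074 + 2*√(289 + 2074⁴))) = 1/(4*683/(2074 + 2*√(289 + 18502695778576))) = 1/(4*683/(2074 + 2*√18502695778865)) = 1/(4*683/(2074 + 2*(17*√64023168785))) = 1/(4*683/(2074 + 34*√64023168785)) = 1/(2732/(2074 + 34*√64023168785)) = 1037/1366 + 17*√64023168785/1366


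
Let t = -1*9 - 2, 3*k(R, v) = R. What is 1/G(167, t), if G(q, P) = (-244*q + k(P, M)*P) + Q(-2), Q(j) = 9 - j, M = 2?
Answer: -3/122090 ≈ -2.4572e-5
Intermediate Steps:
k(R, v) = R/3
t = -11 (t = -9 - 2 = -11)
G(q, P) = 11 - 244*q + P²/3 (G(q, P) = (-244*q + (P/3)*P) + (9 - 1*(-2)) = (-244*q + P²/3) + (9 + 2) = (-244*q + P²/3) + 11 = 11 - 244*q + P²/3)
1/G(167, t) = 1/(11 - 244*167 + (⅓)*(-11)²) = 1/(11 - 40748 + (⅓)*121) = 1/(11 - 40748 + 121/3) = 1/(-122090/3) = -3/122090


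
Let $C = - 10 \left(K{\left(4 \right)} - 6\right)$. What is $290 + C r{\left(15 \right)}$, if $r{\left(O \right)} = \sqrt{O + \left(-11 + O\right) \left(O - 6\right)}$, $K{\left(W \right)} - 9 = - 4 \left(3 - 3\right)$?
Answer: $290 - 30 \sqrt{51} \approx 75.757$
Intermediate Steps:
$K{\left(W \right)} = 9$ ($K{\left(W \right)} = 9 - 4 \left(3 - 3\right) = 9 - 0 = 9 + 0 = 9$)
$r{\left(O \right)} = \sqrt{O + \left(-11 + O\right) \left(-6 + O\right)}$
$C = -30$ ($C = - 10 \left(9 - 6\right) = \left(-10\right) 3 = -30$)
$290 + C r{\left(15 \right)} = 290 - 30 \sqrt{66 + 15^{2} - 240} = 290 - 30 \sqrt{66 + 225 - 240} = 290 - 30 \sqrt{51}$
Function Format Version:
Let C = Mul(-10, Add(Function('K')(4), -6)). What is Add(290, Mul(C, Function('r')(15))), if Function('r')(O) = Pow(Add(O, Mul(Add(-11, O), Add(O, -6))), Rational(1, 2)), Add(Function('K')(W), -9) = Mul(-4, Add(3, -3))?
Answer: Add(290, Mul(-30, Pow(51, Rational(1, 2)))) ≈ 75.757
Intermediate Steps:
Function('K')(W) = 9 (Function('K')(W) = Add(9, Mul(-4, Add(3, -3))) = Add(9, Mul(-4, 0)) = Add(9, 0) = 9)
Function('r')(O) = Pow(Add(O, Mul(Add(-11, O), Add(-6, O))), Rational(1, 2))
C = -30 (C = Mul(-10, Add(9, -6)) = Mul(-10, 3) = -30)
Add(290, Mul(C, Function('r')(15))) = Add(290, Mul(-30, Pow(Add(66, Pow(15, 2), Mul(-16, 15)), Rational(1, 2)))) = Add(290, Mul(-30, Pow(Add(66, 225, -240), Rational(1, 2)))) = Add(290, Mul(-30, Pow(51, Rational(1, 2))))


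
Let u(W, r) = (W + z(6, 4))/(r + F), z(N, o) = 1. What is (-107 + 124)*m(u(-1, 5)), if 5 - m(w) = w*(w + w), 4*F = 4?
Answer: 85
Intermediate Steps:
F = 1 (F = (¼)*4 = 1)
u(W, r) = (1 + W)/(1 + r) (u(W, r) = (W + 1)/(r + 1) = (1 + W)/(1 + r))
m(w) = 5 - 2*w² (m(w) = 5 - w*(w + w) = 5 - w*2*w = 5 - 2*w²)
(-107 + 124)*m(u(-1, 5)) = (-107 + 124)*(5 - 2*(1 - 1)²/(1 + 5)²) = 17*(5 - 2*(0/6)²) = 17*(5 - 2*((⅙)*0)²) = 17*(5 - 2*0²) = 17*(5 - 2*0) = 17*(5 + 0) = 17*5 = 85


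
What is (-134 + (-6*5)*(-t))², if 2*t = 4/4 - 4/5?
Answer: 17161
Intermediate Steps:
t = ⅒ (t = (4/4 - 4/5)/2 = (4*(¼) - 4*⅕)/2 = (1 - ⅘)/2 = (½)*(⅕) = ⅒ ≈ 0.10000)
(-134 + (-6*5)*(-t))² = (-134 + (-6*5)*(-1*⅒))² = (-134 - 30*(-⅒))² = (-134 + 3)² = (-131)² = 17161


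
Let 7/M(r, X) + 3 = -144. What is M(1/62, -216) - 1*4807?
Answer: -100948/21 ≈ -4807.0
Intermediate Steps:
M(r, X) = -1/21 (M(r, X) = 7/(-3 - 144) = 7/(-147) = 7*(-1/147) = -1/21)
M(1/62, -216) - 1*4807 = -1/21 - 1*4807 = -1/21 - 4807 = -100948/21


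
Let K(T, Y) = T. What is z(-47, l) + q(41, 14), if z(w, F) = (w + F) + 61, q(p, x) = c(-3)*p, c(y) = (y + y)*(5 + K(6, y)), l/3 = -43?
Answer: -2821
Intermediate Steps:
l = -129 (l = 3*(-43) = -129)
c(y) = 22*y (c(y) = (y + y)*(5 + 6) = (2*y)*11 = 22*y)
q(p, x) = -66*p (q(p, x) = (22*(-3))*p = -66*p)
z(w, F) = 61 + F + w (z(w, F) = (F + w) + 61 = 61 + F + w)
z(-47, l) + q(41, 14) = (61 - 129 - 47) - 66*41 = -115 - 2706 = -2821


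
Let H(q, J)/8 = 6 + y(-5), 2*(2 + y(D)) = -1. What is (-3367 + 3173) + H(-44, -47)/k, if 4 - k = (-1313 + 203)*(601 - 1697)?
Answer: -59002973/304139 ≈ -194.00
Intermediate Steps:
y(D) = -5/2 (y(D) = -2 + (½)*(-1) = -2 - ½ = -5/2)
H(q, J) = 28 (H(q, J) = 8*(6 - 5/2) = 8*(7/2) = 28)
k = -1216556 (k = 4 - (-1313 + 203)*(601 - 1697) = 4 - (-1110)*(-1096) = 4 - 1*1216560 = 4 - 1216560 = -1216556)
(-3367 + 3173) + H(-44, -47)/k = (-3367 + 3173) + 28/(-1216556) = -194 + 28*(-1/1216556) = -194 - 7/304139 = -59002973/304139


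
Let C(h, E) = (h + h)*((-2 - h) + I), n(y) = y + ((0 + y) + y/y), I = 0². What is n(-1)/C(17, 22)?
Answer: 1/646 ≈ 0.0015480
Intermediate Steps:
I = 0
n(y) = 1 + 2*y (n(y) = y + (y + 1) = y + (1 + y) = 1 + 2*y)
C(h, E) = 2*h*(-2 - h) (C(h, E) = (h + h)*((-2 - h) + 0) = (2*h)*(-2 - h) = 2*h*(-2 - h))
n(-1)/C(17, 22) = (1 + 2*(-1))/((-2*17*(2 + 17))) = (1 - 2)/((-2*17*19)) = -1/(-646) = -1*(-1/646) = 1/646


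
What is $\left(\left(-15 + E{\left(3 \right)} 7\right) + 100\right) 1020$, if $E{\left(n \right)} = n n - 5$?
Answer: $115260$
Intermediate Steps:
$E{\left(n \right)} = -5 + n^{2}$ ($E{\left(n \right)} = n^{2} - 5 = -5 + n^{2}$)
$\left(\left(-15 + E{\left(3 \right)} 7\right) + 100\right) 1020 = \left(\left(-15 + \left(-5 + 3^{2}\right) 7\right) + 100\right) 1020 = \left(\left(-15 + \left(-5 + 9\right) 7\right) + 100\right) 1020 = \left(\left(-15 + 4 \cdot 7\right) + 100\right) 1020 = \left(\left(-15 + 28\right) + 100\right) 1020 = \left(13 + 100\right) 1020 = 113 \cdot 1020 = 115260$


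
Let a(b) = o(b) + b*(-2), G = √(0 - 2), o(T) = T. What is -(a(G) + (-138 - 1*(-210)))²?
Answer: -5182 + 144*I*√2 ≈ -5182.0 + 203.65*I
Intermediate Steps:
G = I*√2 (G = √(-2) = I*√2 ≈ 1.4142*I)
a(b) = -b (a(b) = b + b*(-2) = b - 2*b = -b)
-(a(G) + (-138 - 1*(-210)))² = -(-I*√2 + (-138 - 1*(-210)))² = -(-I*√2 + (-138 + 210))² = -(-I*√2 + 72)² = -(72 - I*√2)²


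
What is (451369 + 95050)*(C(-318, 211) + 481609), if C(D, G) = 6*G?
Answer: 263852074625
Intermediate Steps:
(451369 + 95050)*(C(-318, 211) + 481609) = (451369 + 95050)*(6*211 + 481609) = 546419*(1266 + 481609) = 546419*482875 = 263852074625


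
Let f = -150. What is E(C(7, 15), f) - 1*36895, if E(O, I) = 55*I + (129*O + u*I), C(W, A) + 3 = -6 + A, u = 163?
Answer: -68821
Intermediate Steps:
C(W, A) = -9 + A (C(W, A) = -3 + (-6 + A) = -9 + A)
E(O, I) = 129*O + 218*I (E(O, I) = 55*I + (129*O + 163*I) = 129*O + 218*I)
E(C(7, 15), f) - 1*36895 = (129*(-9 + 15) + 218*(-150)) - 1*36895 = (129*6 - 32700) - 36895 = (774 - 32700) - 36895 = -31926 - 36895 = -68821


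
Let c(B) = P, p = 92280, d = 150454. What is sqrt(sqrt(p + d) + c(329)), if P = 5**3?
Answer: sqrt(125 + sqrt(242734)) ≈ 24.853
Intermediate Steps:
P = 125
c(B) = 125
sqrt(sqrt(p + d) + c(329)) = sqrt(sqrt(92280 + 150454) + 125) = sqrt(sqrt(242734) + 125) = sqrt(125 + sqrt(242734))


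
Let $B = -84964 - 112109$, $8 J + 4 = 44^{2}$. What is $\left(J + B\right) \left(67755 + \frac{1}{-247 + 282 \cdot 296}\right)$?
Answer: $- \frac{1109915089257894}{83225} \approx -1.3336 \cdot 10^{10}$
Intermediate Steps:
$J = \frac{483}{2}$ ($J = - \frac{1}{2} + \frac{44^{2}}{8} = - \frac{1}{2} + \frac{1}{8} \cdot 1936 = - \frac{1}{2} + 242 = \frac{483}{2} \approx 241.5$)
$B = -197073$
$\left(J + B\right) \left(67755 + \frac{1}{-247 + 282 \cdot 296}\right) = \left(\frac{483}{2} - 197073\right) \left(67755 + \frac{1}{-247 + 282 \cdot 296}\right) = - \frac{393663 \left(67755 + \frac{1}{-247 + 83472}\right)}{2} = - \frac{393663 \left(67755 + \frac{1}{83225}\right)}{2} = \left(- \frac{393663}{2}\right) \frac{5638909876}{83225} = - \frac{1109915089257894}{83225}$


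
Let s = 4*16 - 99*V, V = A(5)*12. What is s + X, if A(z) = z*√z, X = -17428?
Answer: -17364 - 5940*√5 ≈ -30646.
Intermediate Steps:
A(z) = z^(3/2)
V = 60*√5 (V = 5^(3/2)*12 = (5*√5)*12 = 60*√5 ≈ 134.16)
s = 64 - 5940*√5 (s = 4*16 - 5940*√5 = 64 - 5940*√5 ≈ -13218.)
s + X = (64 - 5940*√5) - 17428 = -17364 - 5940*√5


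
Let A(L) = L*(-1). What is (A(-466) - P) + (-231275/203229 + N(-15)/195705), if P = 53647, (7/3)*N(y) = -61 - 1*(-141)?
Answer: -329032592292844/6186900447 ≈ -53182.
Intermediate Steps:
N(y) = 240/7 (N(y) = 3*(-61 - 1*(-141))/7 = 3*(-61 + 141)/7 = (3/7)*80 = 240/7)
A(L) = -L
(A(-466) - P) + (-231275/203229 + N(-15)/195705) = (-1*(-466) - 1*53647) + (-231275/203229 + (240/7)/195705) = (466 - 53647) + (-231275*1/203229 + (240/7)*(1/195705)) = -53181 + (-231275/203229 + 16/91329) = -53181 - 7039620937/6186900447 = -329032592292844/6186900447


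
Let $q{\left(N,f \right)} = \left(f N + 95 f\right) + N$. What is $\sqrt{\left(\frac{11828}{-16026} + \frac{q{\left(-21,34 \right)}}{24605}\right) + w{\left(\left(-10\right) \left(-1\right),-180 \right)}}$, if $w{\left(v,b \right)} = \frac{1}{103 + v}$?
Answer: $\frac{i \sqrt{12464489375410643382}}{4455812949} \approx 0.79234 i$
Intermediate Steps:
$q{\left(N,f \right)} = N + 95 f + N f$ ($q{\left(N,f \right)} = \left(N f + 95 f\right) + N = \left(95 f + N f\right) + N = N + 95 f + N f$)
$\sqrt{\left(\frac{11828}{-16026} + \frac{q{\left(-21,34 \right)}}{24605}\right) + w{\left(\left(-10\right) \left(-1\right),-180 \right)}} = \sqrt{\left(\frac{11828}{-16026} + \frac{-21 + 95 \cdot 34 - 714}{24605}\right) + \frac{1}{103 - -10}} = \sqrt{\left(11828 \left(- \frac{1}{16026}\right) + \left(-21 + 3230 - 714\right) \frac{1}{24605}\right) + \frac{1}{103 + 10}} = \sqrt{\left(- \frac{5914}{8013} + 2495 \cdot \frac{1}{24605}\right) + \frac{1}{113}} = \sqrt{\left(- \frac{5914}{8013} + \frac{499}{4921}\right) + \frac{1}{113}} = \sqrt{- \frac{25104307}{39431973} + \frac{1}{113}} = \sqrt{- \frac{2797354718}{4455812949}} = \frac{i \sqrt{12464489375410643382}}{4455812949}$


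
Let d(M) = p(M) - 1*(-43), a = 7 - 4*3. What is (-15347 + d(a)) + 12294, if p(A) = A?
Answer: -3015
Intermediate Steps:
a = -5 (a = 7 - 12 = -5)
d(M) = 43 + M (d(M) = M - 1*(-43) = M + 43 = 43 + M)
(-15347 + d(a)) + 12294 = (-15347 + (43 - 5)) + 12294 = (-15347 + 38) + 12294 = -15309 + 12294 = -3015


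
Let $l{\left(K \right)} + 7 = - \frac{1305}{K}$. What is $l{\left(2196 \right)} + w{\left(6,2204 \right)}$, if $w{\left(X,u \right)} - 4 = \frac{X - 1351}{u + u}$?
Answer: $- \frac{1048499}{268888} \approx -3.8994$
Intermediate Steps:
$w{\left(X,u \right)} = 4 + \frac{-1351 + X}{2 u}$ ($w{\left(X,u \right)} = 4 + \frac{X - 1351}{u + u} = 4 + \frac{-1351 + X}{2 u}$)
$l{\left(K \right)} = -7 - \frac{1305}{K}$
$l{\left(2196 \right)} + w{\left(6,2204 \right)} = \left(-7 - \frac{1305}{2196}\right) + \frac{-1351 + 6 + 8 \cdot 2204}{2 \cdot 2204} = \left(-7 - \frac{145}{244}\right) + \frac{1}{2} \cdot \frac{1}{2204} \left(-1351 + 6 + 17632\right) = \left(-7 - \frac{145}{244}\right) + \frac{1}{2} \cdot \frac{1}{2204} \cdot 16287 = - \frac{1853}{244} + \frac{16287}{4408} = - \frac{1048499}{268888}$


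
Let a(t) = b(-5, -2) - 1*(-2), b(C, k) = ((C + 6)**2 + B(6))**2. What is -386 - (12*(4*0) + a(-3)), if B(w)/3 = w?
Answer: -749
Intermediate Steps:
B(w) = 3*w
b(C, k) = (18 + (6 + C)**2)**2 (b(C, k) = ((C + 6)**2 + 3*6)**2 = ((6 + C)**2 + 18)**2 = (18 + (6 + C)**2)**2)
a(t) = 363 (a(t) = (18 + (6 - 5)**2)**2 - 1*(-2) = (18 + 1**2)**2 + 2 = (18 + 1)**2 + 2 = 19**2 + 2 = 361 + 2 = 363)
-386 - (12*(4*0) + a(-3)) = -386 - (12*(4*0) + 363) = -386 - (12*0 + 363) = -386 - (0 + 363) = -386 - 1*363 = -386 - 363 = -749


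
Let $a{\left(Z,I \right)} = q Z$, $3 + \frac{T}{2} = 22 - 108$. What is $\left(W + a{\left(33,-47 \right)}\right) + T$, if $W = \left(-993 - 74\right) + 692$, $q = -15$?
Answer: $-1048$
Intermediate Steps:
$T = -178$ ($T = -6 + 2 \left(22 - 108\right) = -6 + 2 \left(-86\right) = -6 - 172 = -178$)
$W = -375$ ($W = -1067 + 692 = -375$)
$a{\left(Z,I \right)} = - 15 Z$
$\left(W + a{\left(33,-47 \right)}\right) + T = \left(-375 - 495\right) - 178 = -870 - 178 = -1048$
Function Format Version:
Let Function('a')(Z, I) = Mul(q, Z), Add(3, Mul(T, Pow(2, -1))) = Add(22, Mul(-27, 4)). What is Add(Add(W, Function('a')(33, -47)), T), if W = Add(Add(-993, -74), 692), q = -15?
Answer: -1048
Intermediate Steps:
T = -178 (T = Add(-6, Mul(2, Add(22, Mul(-27, 4)))) = Add(-6, Mul(2, Add(22, -108))) = Add(-6, Mul(2, -86)) = Add(-6, -172) = -178)
W = -375 (W = Add(-1067, 692) = -375)
Function('a')(Z, I) = Mul(-15, Z)
Add(Add(W, Function('a')(33, -47)), T) = Add(Add(-375, Mul(-15, 33)), -178) = Add(Add(-375, -495), -178) = Add(-870, -178) = -1048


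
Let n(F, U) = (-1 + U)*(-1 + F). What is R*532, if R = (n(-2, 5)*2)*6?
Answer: -76608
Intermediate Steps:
n(F, U) = (-1 + F)*(-1 + U)
R = -144 (R = ((1 - 1*(-2) - 1*5 - 2*5)*2)*6 = ((1 + 2 - 5 - 10)*2)*6 = -12*2*6 = -24*6 = -144)
R*532 = -144*532 = -76608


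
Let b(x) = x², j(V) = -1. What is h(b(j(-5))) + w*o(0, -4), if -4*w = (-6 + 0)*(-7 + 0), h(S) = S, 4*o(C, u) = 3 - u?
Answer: -139/8 ≈ -17.375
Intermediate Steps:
o(C, u) = ¾ - u/4 (o(C, u) = (3 - u)/4 = ¾ - u/4)
w = -21/2 (w = -(-6 + 0)*(-7 + 0)/4 = -(-3)*(-7)/2 = -¼*42 = -21/2 ≈ -10.500)
h(b(j(-5))) + w*o(0, -4) = (-1)² - 21*(¾ - ¼*(-4))/2 = 1 - 21*(¾ + 1)/2 = 1 - 21/2*7/4 = 1 - 147/8 = -139/8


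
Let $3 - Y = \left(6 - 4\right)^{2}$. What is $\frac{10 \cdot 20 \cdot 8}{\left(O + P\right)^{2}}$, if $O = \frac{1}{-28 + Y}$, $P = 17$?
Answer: $\frac{84100}{15129} \approx 5.5589$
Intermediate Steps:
$Y = -1$ ($Y = 3 - \left(6 - 4\right)^{2} = 3 - 2^{2} = 3 - 4 = -1$)
$O = - \frac{1}{29}$ ($O = \frac{1}{-28 - 1} = \frac{1}{-29} = - \frac{1}{29} \approx -0.034483$)
$\frac{10 \cdot 20 \cdot 8}{\left(O + P\right)^{2}} = \frac{10 \cdot 20 \cdot 8}{\left(- \frac{1}{29} + 17\right)^{2}} = \frac{200 \cdot 8}{\left(\frac{492}{29}\right)^{2}} = \frac{1600}{\frac{242064}{841}} = 1600 \cdot \frac{841}{242064} = \frac{84100}{15129}$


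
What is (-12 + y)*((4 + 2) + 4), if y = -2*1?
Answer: -140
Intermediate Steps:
y = -2
(-12 + y)*((4 + 2) + 4) = (-12 - 2)*((4 + 2) + 4) = -14*(6 + 4) = -14*10 = -140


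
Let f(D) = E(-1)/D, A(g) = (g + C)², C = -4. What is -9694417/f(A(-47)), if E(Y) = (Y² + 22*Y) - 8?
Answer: 25215178617/29 ≈ 8.6949e+8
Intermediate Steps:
E(Y) = -8 + Y² + 22*Y
A(g) = (-4 + g)² (A(g) = (g - 4)² = (-4 + g)²)
f(D) = -29/D (f(D) = (-8 + (-1)² + 22*(-1))/D = (-8 + 1 - 22)/D = -29/D)
-9694417/f(A(-47)) = -9694417*(-(-4 - 47)²/29) = -9694417/((-29/((-51)²))) = -9694417/((-29/2601)) = -9694417/((-29*1/2601)) = -9694417/(-29/2601) = -9694417*(-2601/29) = 25215178617/29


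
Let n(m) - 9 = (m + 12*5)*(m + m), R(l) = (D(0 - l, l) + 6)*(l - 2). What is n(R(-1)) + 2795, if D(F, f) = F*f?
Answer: 1454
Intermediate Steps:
R(l) = (-2 + l)*(6 - l**2) (R(l) = ((0 - l)*l + 6)*(l - 2) = ((-l)*l + 6)*(-2 + l) = (-l**2 + 6)*(-2 + l) = (6 - l**2)*(-2 + l) = (-2 + l)*(6 - l**2))
n(m) = 9 + 2*m*(60 + m) (n(m) = 9 + (m + 12*5)*(m + m) = 9 + (m + 60)*(2*m) = 9 + (60 + m)*(2*m) = 9 + 2*m*(60 + m))
n(R(-1)) + 2795 = (9 + 2*(-12 - 1*(-1)**3 + 2*(-1)**2 + 6*(-1))**2 + 120*(-12 - 1*(-1)**3 + 2*(-1)**2 + 6*(-1))) + 2795 = (9 + 2*(-12 - 1*(-1) + 2*1 - 6)**2 + 120*(-12 - 1*(-1) + 2*1 - 6)) + 2795 = (9 + 2*(-12 + 1 + 2 - 6)**2 + 120*(-12 + 1 + 2 - 6)) + 2795 = (9 + 2*(-15)**2 + 120*(-15)) + 2795 = (9 + 2*225 - 1800) + 2795 = (9 + 450 - 1800) + 2795 = -1341 + 2795 = 1454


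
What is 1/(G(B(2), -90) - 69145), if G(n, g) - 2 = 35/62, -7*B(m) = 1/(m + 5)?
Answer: -62/4286831 ≈ -1.4463e-5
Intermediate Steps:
B(m) = -1/(7*(5 + m)) (B(m) = -1/(7*(m + 5)) = -1/(7*(5 + m)))
G(n, g) = 159/62 (G(n, g) = 2 + 35/62 = 159/62)
1/(G(B(2), -90) - 69145) = 1/(159/62 - 69145) = 1/(-4286831/62) = -62/4286831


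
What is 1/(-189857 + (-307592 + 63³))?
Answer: -1/247402 ≈ -4.0420e-6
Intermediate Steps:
1/(-189857 + (-307592 + 63³)) = 1/(-189857 + (-307592 + 250047)) = 1/(-189857 - 57545) = 1/(-247402) = -1/247402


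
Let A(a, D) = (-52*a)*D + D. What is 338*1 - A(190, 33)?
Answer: 326345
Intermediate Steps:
A(a, D) = D - 52*D*a (A(a, D) = -52*D*a + D = D - 52*D*a)
338*1 - A(190, 33) = 338*1 - 33*(1 - 52*190) = 338 - 33*(1 - 9880) = 338 - 33*(-9879) = 338 - 1*(-326007) = 338 + 326007 = 326345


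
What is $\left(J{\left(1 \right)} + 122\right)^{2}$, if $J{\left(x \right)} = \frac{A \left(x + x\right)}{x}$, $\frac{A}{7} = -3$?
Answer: $6400$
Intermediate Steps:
$A = -21$ ($A = 7 \left(-3\right) = -21$)
$J{\left(x \right)} = -42$ ($J{\left(x \right)} = \frac{\left(-21\right) \left(x + x\right)}{x} = \frac{\left(-21\right) 2 x}{x} = \frac{\left(-42\right) x}{x} = -42$)
$\left(J{\left(1 \right)} + 122\right)^{2} = \left(-42 + 122\right)^{2} = 80^{2} = 6400$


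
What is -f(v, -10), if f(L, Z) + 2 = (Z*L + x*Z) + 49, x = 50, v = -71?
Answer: -257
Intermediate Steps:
f(L, Z) = 47 + 50*Z + L*Z (f(L, Z) = -2 + ((Z*L + 50*Z) + 49) = -2 + ((L*Z + 50*Z) + 49) = -2 + ((50*Z + L*Z) + 49) = -2 + (49 + 50*Z + L*Z) = 47 + 50*Z + L*Z)
-f(v, -10) = -(47 + 50*(-10) - 71*(-10)) = -(47 - 500 + 710) = -1*257 = -257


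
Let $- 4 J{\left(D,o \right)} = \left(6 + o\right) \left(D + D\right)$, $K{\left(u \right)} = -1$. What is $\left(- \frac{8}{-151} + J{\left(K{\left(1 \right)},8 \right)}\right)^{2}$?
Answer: $\frac{1134225}{22801} \approx 49.745$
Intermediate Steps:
$J{\left(D,o \right)} = - \frac{D \left(6 + o\right)}{2}$ ($J{\left(D,o \right)} = - \frac{\left(6 + o\right) \left(D + D\right)}{4} = - \frac{\left(6 + o\right) 2 D}{4} = - \frac{2 D \left(6 + o\right)}{4} = - \frac{D \left(6 + o\right)}{2}$)
$\left(- \frac{8}{-151} + J{\left(K{\left(1 \right)},8 \right)}\right)^{2} = \left(- \frac{8}{-151} - - \frac{6 + 8}{2}\right)^{2} = \left(\left(-8\right) \left(- \frac{1}{151}\right) - \left(- \frac{1}{2}\right) 14\right)^{2} = \left(\frac{8}{151} + 7\right)^{2} = \left(\frac{1065}{151}\right)^{2} = \frac{1134225}{22801}$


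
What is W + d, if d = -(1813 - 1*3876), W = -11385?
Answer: -9322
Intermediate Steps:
d = 2063 (d = -(1813 - 3876) = -1*(-2063) = 2063)
W + d = -11385 + 2063 = -9322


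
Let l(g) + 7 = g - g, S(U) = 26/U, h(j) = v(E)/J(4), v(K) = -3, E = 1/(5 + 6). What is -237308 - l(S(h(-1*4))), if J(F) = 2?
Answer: -237301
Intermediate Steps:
E = 1/11 ≈ 0.090909
h(j) = -3/2
l(g) = -7 (l(g) = -7 + (g - g) = -7 + 0 = -7)
-237308 - l(S(h(-1*4))) = -237308 - 1*(-7) = -237308 + 7 = -237301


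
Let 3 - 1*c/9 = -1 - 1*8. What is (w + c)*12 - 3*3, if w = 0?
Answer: 1287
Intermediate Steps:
c = 108 (c = 27 - 9*(-1 - 1*8) = 27 - 9*(-1 - 8) = 27 - 9*(-9) = 27 + 81 = 108)
(w + c)*12 - 3*3 = (0 + 108)*12 - 3*3 = 108*12 - 9 = 1296 - 9 = 1287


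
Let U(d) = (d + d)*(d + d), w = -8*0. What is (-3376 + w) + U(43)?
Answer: 4020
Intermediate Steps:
w = 0
U(d) = 4*d**2 (U(d) = (2*d)*(2*d) = 4*d**2)
(-3376 + w) + U(43) = (-3376 + 0) + 4*43**2 = -3376 + 4*1849 = -3376 + 7396 = 4020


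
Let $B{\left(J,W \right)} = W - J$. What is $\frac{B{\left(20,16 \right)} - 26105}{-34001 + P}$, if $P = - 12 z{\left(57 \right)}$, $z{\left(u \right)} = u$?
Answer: $\frac{26109}{34685} \approx 0.75275$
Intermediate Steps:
$P = -684$ ($P = \left(-12\right) 57 = -684$)
$\frac{B{\left(20,16 \right)} - 26105}{-34001 + P} = \frac{\left(16 - 20\right) - 26105}{-34001 - 684} = \frac{\left(16 - 20\right) - 26105}{-34685} = \left(-4 - 26105\right) \left(- \frac{1}{34685}\right) = \left(-26109\right) \left(- \frac{1}{34685}\right) = \frac{26109}{34685}$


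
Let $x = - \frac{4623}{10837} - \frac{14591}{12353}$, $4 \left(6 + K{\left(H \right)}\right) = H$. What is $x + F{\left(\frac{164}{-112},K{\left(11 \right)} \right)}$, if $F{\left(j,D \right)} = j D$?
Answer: $\frac{47246597081}{14993379632} \approx 3.1512$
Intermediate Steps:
$K{\left(H \right)} = -6 + \frac{H}{4}$
$x = - \frac{215230586}{133869461}$ ($x = \left(-4623\right) \frac{1}{10837} - \frac{14591}{12353} = - \frac{4623}{10837} - \frac{14591}{12353} = - \frac{215230586}{133869461} \approx -1.6078$)
$F{\left(j,D \right)} = D j$
$x + F{\left(\frac{164}{-112},K{\left(11 \right)} \right)} = - \frac{215230586}{133869461} + \left(-6 + \frac{1}{4} \cdot 11\right) \frac{164}{-112} = - \frac{215230586}{133869461} + \left(-6 + \frac{11}{4}\right) 164 \left(- \frac{1}{112}\right) = - \frac{215230586}{133869461} - - \frac{533}{112} = - \frac{215230586}{133869461} + \frac{533}{112} = \frac{47246597081}{14993379632}$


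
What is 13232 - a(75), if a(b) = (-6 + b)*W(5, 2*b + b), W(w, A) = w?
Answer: 12887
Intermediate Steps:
a(b) = -30 + 5*b (a(b) = (-6 + b)*5 = -30 + 5*b)
13232 - a(75) = 13232 - (-30 + 5*75) = 13232 - (-30 + 375) = 13232 - 1*345 = 13232 - 345 = 12887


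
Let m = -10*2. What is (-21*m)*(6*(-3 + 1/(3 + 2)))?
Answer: -7056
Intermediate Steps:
m = -20
(-21*m)*(6*(-3 + 1/(3 + 2))) = (-21*(-20))*(6*(-3 + 1/(3 + 2))) = 420*(6*(-3 + 1/5)) = 420*(6*(-3 + ⅕)) = 420*(6*(-14/5)) = 420*(-84/5) = -7056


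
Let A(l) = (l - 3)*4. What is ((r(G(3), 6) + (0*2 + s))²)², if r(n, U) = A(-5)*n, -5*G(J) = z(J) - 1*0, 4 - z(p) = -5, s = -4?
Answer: 5158686976/625 ≈ 8.2539e+6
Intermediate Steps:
A(l) = -12 + 4*l (A(l) = (-3 + l)*4 = -12 + 4*l)
z(p) = 9 (z(p) = 4 - 1*(-5) = 4 + 5 = 9)
G(J) = -9/5 (G(J) = -(9 - 1*0)/5 = -(9 + 0)/5 = -⅕*9 = -9/5)
r(n, U) = -32*n (r(n, U) = (-12 + 4*(-5))*n = (-12 - 20)*n = -32*n)
((r(G(3), 6) + (0*2 + s))²)² = ((-32*(-9/5) + (0*2 - 4))²)² = ((288/5 + (0 - 4))²)² = ((288/5 - 4)²)² = ((268/5)²)² = (71824/25)² = 5158686976/625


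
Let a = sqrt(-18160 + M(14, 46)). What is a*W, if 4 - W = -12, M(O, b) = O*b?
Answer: 32*I*sqrt(4379) ≈ 2117.6*I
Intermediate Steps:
W = 16 (W = 4 - 1*(-12) = 4 + 12 = 16)
a = 2*I*sqrt(4379) (a = sqrt(-18160 + 14*46) = sqrt(-18160 + 644) = sqrt(-17516) = 2*I*sqrt(4379) ≈ 132.35*I)
a*W = (2*I*sqrt(4379))*16 = 32*I*sqrt(4379)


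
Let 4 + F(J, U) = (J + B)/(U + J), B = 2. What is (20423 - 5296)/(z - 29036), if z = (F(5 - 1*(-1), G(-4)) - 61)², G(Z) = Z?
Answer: -15127/25315 ≈ -0.59755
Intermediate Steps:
F(J, U) = -4 + (2 + J)/(J + U) (F(J, U) = -4 + (J + 2)/(U + J) = -4 + (2 + J)/(J + U))
z = 3721 (z = ((2 - 4*(-4) - 3*(5 - 1*(-1)))/((5 - 1*(-1)) - 4) - 61)² = ((2 + 16 - 3*(5 + 1))/((5 + 1) - 4) - 61)² = ((2 + 16 - 3*6)/(6 - 4) - 61)² = ((2 + 16 - 18)/2 - 61)² = ((½)*0 - 61)² = (0 - 61)² = (-61)² = 3721)
(20423 - 5296)/(z - 29036) = (20423 - 5296)/(3721 - 29036) = 15127/(-25315) = 15127*(-1/25315) = -15127/25315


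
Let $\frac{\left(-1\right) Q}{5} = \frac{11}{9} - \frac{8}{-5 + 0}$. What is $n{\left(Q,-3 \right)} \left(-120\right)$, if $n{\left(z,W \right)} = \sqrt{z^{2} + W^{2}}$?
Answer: $- \frac{40 \sqrt{16858}}{3} \approx -1731.2$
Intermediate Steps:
$Q = - \frac{127}{9}$ ($Q = - 5 \left(\frac{11}{9} - \frac{8}{-5 + 0}\right) = - 5 \left(11 \cdot \frac{1}{9} - \frac{8}{-5}\right) = - 5 \left(\frac{11}{9} - - \frac{8}{5}\right) = - 5 \left(\frac{11}{9} + \frac{8}{5}\right) = \left(-5\right) \frac{127}{45} = - \frac{127}{9} \approx -14.111$)
$n{\left(z,W \right)} = \sqrt{W^{2} + z^{2}}$
$n{\left(Q,-3 \right)} \left(-120\right) = \sqrt{\left(-3\right)^{2} + \left(- \frac{127}{9}\right)^{2}} \left(-120\right) = \sqrt{9 + \frac{16129}{81}} \left(-120\right) = \sqrt{\frac{16858}{81}} \left(-120\right) = \frac{\sqrt{16858}}{9} \left(-120\right) = - \frac{40 \sqrt{16858}}{3}$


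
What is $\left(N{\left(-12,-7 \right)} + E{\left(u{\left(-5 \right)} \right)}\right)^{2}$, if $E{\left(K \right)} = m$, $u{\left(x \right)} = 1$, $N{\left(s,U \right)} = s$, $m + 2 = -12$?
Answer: $676$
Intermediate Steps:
$m = -14$ ($m = -2 - 12 = -14$)
$E{\left(K \right)} = -14$
$\left(N{\left(-12,-7 \right)} + E{\left(u{\left(-5 \right)} \right)}\right)^{2} = \left(-12 - 14\right)^{2} = \left(-26\right)^{2} = 676$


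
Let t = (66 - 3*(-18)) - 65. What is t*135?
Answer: 7425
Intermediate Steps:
t = 55 (t = (66 + 54) - 65 = 120 - 65 = 55)
t*135 = 55*135 = 7425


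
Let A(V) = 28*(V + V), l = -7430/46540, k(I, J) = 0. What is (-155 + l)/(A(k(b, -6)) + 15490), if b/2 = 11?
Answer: -722113/72090460 ≈ -0.010017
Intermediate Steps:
b = 22 (b = 2*11 = 22)
l = -743/4654 (l = -7430*1/46540 = -743/4654 ≈ -0.15965)
A(V) = 56*V (A(V) = 28*(2*V) = 56*V)
(-155 + l)/(A(k(b, -6)) + 15490) = (-155 - 743/4654)/(56*0 + 15490) = -722113/(4654*(0 + 15490)) = -722113/4654/15490 = -722113/4654*1/15490 = -722113/72090460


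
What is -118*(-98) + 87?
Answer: 11651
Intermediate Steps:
-118*(-98) + 87 = 11564 + 87 = 11651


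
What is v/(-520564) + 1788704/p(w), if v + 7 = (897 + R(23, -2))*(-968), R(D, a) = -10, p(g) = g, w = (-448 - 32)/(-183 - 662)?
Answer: 4917558814321/1561692 ≈ 3.1489e+6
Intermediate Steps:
w = 96/169 (w = -480/(-845) = -480*(-1/845) = 96/169 ≈ 0.56805)
v = -858623 (v = -7 + (897 - 10)*(-968) = -7 + 887*(-968) = -7 - 858616 = -858623)
v/(-520564) + 1788704/p(w) = -858623/(-520564) + 1788704/(96/169) = -858623*(-1/520564) + 1788704*(169/96) = 858623/520564 + 9446593/3 = 4917558814321/1561692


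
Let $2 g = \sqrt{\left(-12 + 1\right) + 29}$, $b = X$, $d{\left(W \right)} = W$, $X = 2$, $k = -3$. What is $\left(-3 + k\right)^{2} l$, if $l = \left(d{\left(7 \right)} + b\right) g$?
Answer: $486 \sqrt{2} \approx 687.31$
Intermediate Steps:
$b = 2$
$g = \frac{3 \sqrt{2}}{2}$ ($g = \frac{\sqrt{\left(-12 + 1\right) + 29}}{2} = \frac{\sqrt{-11 + 29}}{2} = \frac{\sqrt{18}}{2} = \frac{3 \sqrt{2}}{2} \approx 2.1213$)
$l = \frac{27 \sqrt{2}}{2}$ ($l = \left(7 + 2\right) \frac{3 \sqrt{2}}{2} = 9 \frac{3 \sqrt{2}}{2} = \frac{27 \sqrt{2}}{2} \approx 19.092$)
$\left(-3 + k\right)^{2} l = \left(-3 - 3\right)^{2} \frac{27 \sqrt{2}}{2} = \left(-6\right)^{2} \frac{27 \sqrt{2}}{2} = 36 \frac{27 \sqrt{2}}{2} = 486 \sqrt{2}$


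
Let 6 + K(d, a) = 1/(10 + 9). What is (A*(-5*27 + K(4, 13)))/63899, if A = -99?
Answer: 24102/110371 ≈ 0.21837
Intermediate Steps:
K(d, a) = -113/19 (K(d, a) = -6 + 1/(10 + 9) = -6 + 1/19 = -113/19)
(A*(-5*27 + K(4, 13)))/63899 = -99*(-5*27 - 113/19)/63899 = -99*(-135 - 113/19)*(1/63899) = -99*(-2678/19)*(1/63899) = (265122/19)*(1/63899) = 24102/110371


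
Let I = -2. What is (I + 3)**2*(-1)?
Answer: -1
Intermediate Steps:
(I + 3)**2*(-1) = (-2 + 3)**2*(-1) = 1**2*(-1) = 1*(-1) = -1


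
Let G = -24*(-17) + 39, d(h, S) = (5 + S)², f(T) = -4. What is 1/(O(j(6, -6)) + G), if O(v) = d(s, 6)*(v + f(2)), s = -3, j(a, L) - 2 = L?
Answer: -1/521 ≈ -0.0019194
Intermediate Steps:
j(a, L) = 2 + L
O(v) = -484 + 121*v (O(v) = (5 + 6)²*(v - 4) = 11²*(-4 + v) = 121*(-4 + v) = -484 + 121*v)
G = 447 (G = 408 + 39 = 447)
1/(O(j(6, -6)) + G) = 1/((-484 + 121*(2 - 6)) + 447) = 1/((-484 + 121*(-4)) + 447) = 1/((-484 - 484) + 447) = 1/(-968 + 447) = 1/(-521) = -1/521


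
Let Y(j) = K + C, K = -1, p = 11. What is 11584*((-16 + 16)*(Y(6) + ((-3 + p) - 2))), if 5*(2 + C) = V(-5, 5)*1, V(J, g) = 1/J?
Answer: 0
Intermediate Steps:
C = -51/25 (C = -2 + (1/(-5))/5 = -2 + (-1/5*1)/5 = -2 + (1/5)*(-1/5) = -2 - 1/25 = -51/25 ≈ -2.0400)
Y(j) = -76/25 (Y(j) = -1 - 51/25 = -76/25)
11584*((-16 + 16)*(Y(6) + ((-3 + p) - 2))) = 11584*((-16 + 16)*(-76/25 + ((-3 + 11) - 2))) = 11584*(0*(-76/25 + (8 - 2))) = 11584*(0*(-76/25 + 6)) = 11584*(0*(74/25)) = 11584*0 = 0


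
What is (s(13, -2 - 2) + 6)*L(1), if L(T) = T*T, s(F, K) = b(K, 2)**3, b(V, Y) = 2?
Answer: 14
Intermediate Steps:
s(F, K) = 8 (s(F, K) = 2**3 = 8)
L(T) = T**2
(s(13, -2 - 2) + 6)*L(1) = (8 + 6)*1**2 = 14*1 = 14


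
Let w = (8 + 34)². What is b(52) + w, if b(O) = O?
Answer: 1816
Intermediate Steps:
w = 1764 (w = 42² = 1764)
b(52) + w = 52 + 1764 = 1816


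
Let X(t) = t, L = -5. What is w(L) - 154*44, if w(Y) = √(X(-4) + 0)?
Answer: -6776 + 2*I ≈ -6776.0 + 2.0*I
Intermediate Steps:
w(Y) = 2*I (w(Y) = √(-4 + 0) = √(-4) = 2*I)
w(L) - 154*44 = 2*I - 154*44 = 2*I - 6776 = -6776 + 2*I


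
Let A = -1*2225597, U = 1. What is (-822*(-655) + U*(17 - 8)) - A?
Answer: 2764016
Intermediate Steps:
A = -2225597
(-822*(-655) + U*(17 - 8)) - A = (-822*(-655) + 1*(17 - 8)) - 1*(-2225597) = (538410 + 1*9) + 2225597 = (538410 + 9) + 2225597 = 538419 + 2225597 = 2764016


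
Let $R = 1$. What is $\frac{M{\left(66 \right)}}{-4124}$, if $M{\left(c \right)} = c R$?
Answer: $- \frac{33}{2062} \approx -0.016004$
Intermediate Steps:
$M{\left(c \right)} = c$ ($M{\left(c \right)} = c 1 = c$)
$\frac{M{\left(66 \right)}}{-4124} = \frac{66}{-4124} = 66 \left(- \frac{1}{4124}\right) = - \frac{33}{2062}$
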